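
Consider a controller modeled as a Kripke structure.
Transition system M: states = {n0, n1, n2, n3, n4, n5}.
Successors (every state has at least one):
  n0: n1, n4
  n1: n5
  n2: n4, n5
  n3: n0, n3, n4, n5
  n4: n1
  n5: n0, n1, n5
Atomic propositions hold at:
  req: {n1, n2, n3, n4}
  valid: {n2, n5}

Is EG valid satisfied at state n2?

Yes

EG valid: greatest fixpoint, start Z0 = {n2, n5}, keep only states in Sat with some successor in Z. Already a fixed point.
Sat(EG valid) = {n2, n5}
n2 ∈ Sat(EG valid) = {n2, n5}, so the formula holds at n2.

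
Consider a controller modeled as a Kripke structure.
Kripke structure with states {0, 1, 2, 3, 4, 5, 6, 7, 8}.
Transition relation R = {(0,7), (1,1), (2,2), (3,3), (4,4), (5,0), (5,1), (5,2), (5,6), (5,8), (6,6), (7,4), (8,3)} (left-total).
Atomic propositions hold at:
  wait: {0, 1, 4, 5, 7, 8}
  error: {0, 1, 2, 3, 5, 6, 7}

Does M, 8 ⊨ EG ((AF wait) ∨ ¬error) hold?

No

AF wait: least fixpoint, start Z0 = {0, 1, 4, 5, 7, 8}, add states with every successor in Z. Already a fixed point.
Sat(AF wait) = {0, 1, 4, 5, 7, 8}
Sat(¬error) = {4, 8}
Sat((AF wait) ∨ ¬error) = {0, 1, 4, 5, 7, 8}
EG ((AF wait) ∨ ¬error): greatest fixpoint, start Z0 = {0, 1, 4, 5, 7, 8}, keep only states in Sat with some successor in Z. Z1 = {0, 1, 4, 5, 7}; fixed.
Sat(EG ((AF wait) ∨ ¬error)) = {0, 1, 4, 5, 7}
8 ∉ Sat(EG ((AF wait) ∨ ¬error)) = {0, 1, 4, 5, 7}, so the formula does not hold at 8.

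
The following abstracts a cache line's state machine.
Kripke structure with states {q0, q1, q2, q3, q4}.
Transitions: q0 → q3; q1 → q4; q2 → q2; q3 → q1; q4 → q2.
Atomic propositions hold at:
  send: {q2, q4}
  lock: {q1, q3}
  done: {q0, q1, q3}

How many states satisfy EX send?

Sat(EX send) = {s : some successor in {q2, q4}} = {q1, q2, q4}
|Sat(EX send)| = |{q1, q2, q4}| = 3.

3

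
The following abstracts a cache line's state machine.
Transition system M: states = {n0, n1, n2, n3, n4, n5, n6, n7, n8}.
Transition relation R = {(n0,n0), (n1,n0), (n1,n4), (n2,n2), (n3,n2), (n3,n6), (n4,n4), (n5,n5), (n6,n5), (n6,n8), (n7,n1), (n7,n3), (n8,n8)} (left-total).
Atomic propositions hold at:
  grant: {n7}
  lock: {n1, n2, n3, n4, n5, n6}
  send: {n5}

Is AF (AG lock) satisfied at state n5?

AG lock: greatest fixpoint, start Z0 = {n1, n2, n3, n4, n5, n6}, keep only states in Sat with every successor in Z. Z1 = {n2, n3, n4, n5}; Z2 = {n2, n4, n5}; fixed.
Sat(AG lock) = {n2, n4, n5}
AF (AG lock): least fixpoint, start Z0 = {n2, n4, n5}, add states with every successor in Z. Already a fixed point.
Sat(AF (AG lock)) = {n2, n4, n5}
n5 ∈ Sat(AF (AG lock)) = {n2, n4, n5}, so the formula holds at n5.

Yes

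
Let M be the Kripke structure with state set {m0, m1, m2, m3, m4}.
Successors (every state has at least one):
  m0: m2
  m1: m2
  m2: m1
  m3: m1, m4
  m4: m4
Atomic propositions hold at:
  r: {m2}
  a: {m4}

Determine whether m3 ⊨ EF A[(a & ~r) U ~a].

Yes

Sat(~r) = {m0, m1, m3, m4}
Sat(a & ~r) = {m4}
Sat(~a) = {m0, m1, m2, m3}
A[(a & ~r) U ~a]: least fixpoint, start Z0 = Sat(~a) = {m0, m1, m2, m3}, add states in Sat(a & ~r) with every successor in Z. Already a fixed point.
Sat(A[(a & ~r) U ~a]) = {m0, m1, m2, m3}
EF A[(a & ~r) U ~a]: least fixpoint, start Z0 = {m0, m1, m2, m3}, add states with some successor in Z. Already a fixed point.
Sat(EF A[(a & ~r) U ~a]) = {m0, m1, m2, m3}
m3 ∈ Sat(EF A[(a & ~r) U ~a]) = {m0, m1, m2, m3}, so the formula holds at m3.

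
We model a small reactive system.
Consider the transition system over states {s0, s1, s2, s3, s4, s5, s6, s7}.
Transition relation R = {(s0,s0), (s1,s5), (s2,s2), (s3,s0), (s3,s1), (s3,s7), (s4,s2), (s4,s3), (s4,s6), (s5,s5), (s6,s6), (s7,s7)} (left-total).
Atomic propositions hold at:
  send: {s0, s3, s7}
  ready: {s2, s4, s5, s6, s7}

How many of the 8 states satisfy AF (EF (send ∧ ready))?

Sat(send ∧ ready) = {s7}
EF (send ∧ ready): least fixpoint, start Z0 = {s7}, add states with some successor in Z. Z1 = {s3, s7}; Z2 = {s3, s4, s7}; fixed.
Sat(EF (send ∧ ready)) = {s3, s4, s7}
AF (EF (send ∧ ready)): least fixpoint, start Z0 = {s3, s4, s7}, add states with every successor in Z. Already a fixed point.
Sat(AF (EF (send ∧ ready))) = {s3, s4, s7}
|Sat(AF (EF (send ∧ ready)))| = |{s3, s4, s7}| = 3.

3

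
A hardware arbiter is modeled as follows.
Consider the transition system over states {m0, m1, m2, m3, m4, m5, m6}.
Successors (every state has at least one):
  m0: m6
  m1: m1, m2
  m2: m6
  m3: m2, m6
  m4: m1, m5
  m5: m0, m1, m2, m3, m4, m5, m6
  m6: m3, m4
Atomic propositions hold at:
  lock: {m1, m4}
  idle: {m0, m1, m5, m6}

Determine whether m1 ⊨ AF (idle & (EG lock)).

EG lock: greatest fixpoint, start Z0 = {m1, m4}, keep only states in Sat with some successor in Z. Already a fixed point.
Sat(EG lock) = {m1, m4}
Sat(idle & (EG lock)) = {m1}
AF (idle & (EG lock)): least fixpoint, start Z0 = {m1}, add states with every successor in Z. Already a fixed point.
Sat(AF (idle & (EG lock))) = {m1}
m1 ∈ Sat(AF (idle & (EG lock))) = {m1}, so the formula holds at m1.

Yes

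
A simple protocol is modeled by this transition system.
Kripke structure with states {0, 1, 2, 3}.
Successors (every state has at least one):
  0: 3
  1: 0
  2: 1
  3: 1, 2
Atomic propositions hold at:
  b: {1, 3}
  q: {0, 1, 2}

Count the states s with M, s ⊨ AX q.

Sat(AX q) = {s : every successor in {0, 1, 2}} = {1, 2, 3}
|Sat(AX q)| = |{1, 2, 3}| = 3.

3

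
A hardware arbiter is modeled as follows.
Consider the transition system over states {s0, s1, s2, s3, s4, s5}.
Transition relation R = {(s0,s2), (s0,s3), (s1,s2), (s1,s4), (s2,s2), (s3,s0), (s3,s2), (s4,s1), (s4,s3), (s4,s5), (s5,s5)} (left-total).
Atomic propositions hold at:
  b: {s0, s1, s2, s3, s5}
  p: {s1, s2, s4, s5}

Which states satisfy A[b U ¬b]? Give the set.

Sat(¬b) = {s4}
A[b U ¬b]: least fixpoint, start Z0 = Sat(¬b) = {s4}, add states in Sat(b) with every successor in Z. Already a fixed point.
Sat(A[b U ¬b]) = {s4}

{s4}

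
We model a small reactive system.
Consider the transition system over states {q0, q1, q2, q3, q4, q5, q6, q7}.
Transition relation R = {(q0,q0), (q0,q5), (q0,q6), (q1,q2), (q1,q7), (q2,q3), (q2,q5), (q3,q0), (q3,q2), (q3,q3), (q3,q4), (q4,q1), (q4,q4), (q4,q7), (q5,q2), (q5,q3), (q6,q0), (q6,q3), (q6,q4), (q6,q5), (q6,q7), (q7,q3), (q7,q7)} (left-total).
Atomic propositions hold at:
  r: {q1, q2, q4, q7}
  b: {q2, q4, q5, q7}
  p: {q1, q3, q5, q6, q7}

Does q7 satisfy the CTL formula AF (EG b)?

Yes

EG b: greatest fixpoint, start Z0 = {q2, q4, q5, q7}, keep only states in Sat with some successor in Z. Already a fixed point.
Sat(EG b) = {q2, q4, q5, q7}
AF (EG b): least fixpoint, start Z0 = {q2, q4, q5, q7}, add states with every successor in Z. Z1 = {q1, q2, q4, q5, q7}; fixed.
Sat(AF (EG b)) = {q1, q2, q4, q5, q7}
q7 ∈ Sat(AF (EG b)) = {q1, q2, q4, q5, q7}, so the formula holds at q7.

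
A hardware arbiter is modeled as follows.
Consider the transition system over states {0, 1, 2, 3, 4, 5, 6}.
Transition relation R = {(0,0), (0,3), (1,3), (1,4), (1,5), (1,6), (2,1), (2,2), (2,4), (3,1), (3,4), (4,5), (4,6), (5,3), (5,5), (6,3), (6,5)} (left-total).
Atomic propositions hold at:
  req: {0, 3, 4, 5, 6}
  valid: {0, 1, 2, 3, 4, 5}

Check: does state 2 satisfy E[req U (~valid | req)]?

Sat(~valid) = {6}
Sat(~valid | req) = {0, 3, 4, 5, 6}
E[req U (~valid | req)]: least fixpoint, start Z0 = Sat((~valid | req)) = {0, 3, 4, 5, 6}, add states in Sat(req) with some successor in Z. Already a fixed point.
Sat(E[req U (~valid | req)]) = {0, 3, 4, 5, 6}
2 ∉ Sat(E[req U (~valid | req)]) = {0, 3, 4, 5, 6}, so the formula does not hold at 2.

No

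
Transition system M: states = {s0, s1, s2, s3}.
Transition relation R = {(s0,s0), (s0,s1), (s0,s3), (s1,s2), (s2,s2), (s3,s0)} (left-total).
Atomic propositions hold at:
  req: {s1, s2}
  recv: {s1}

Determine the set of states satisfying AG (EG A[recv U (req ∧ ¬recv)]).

Sat(¬recv) = {s0, s2, s3}
Sat(req ∧ ¬recv) = {s2}
A[recv U (req ∧ ¬recv)]: least fixpoint, start Z0 = Sat((req ∧ ¬recv)) = {s2}, add states in Sat(recv) with every successor in Z. Z1 = {s1, s2}; fixed.
Sat(A[recv U (req ∧ ¬recv)]) = {s1, s2}
EG A[recv U (req ∧ ¬recv)]: greatest fixpoint, start Z0 = {s1, s2}, keep only states in Sat with some successor in Z. Already a fixed point.
Sat(EG A[recv U (req ∧ ¬recv)]) = {s1, s2}
AG (EG A[recv U (req ∧ ¬recv)]): greatest fixpoint, start Z0 = {s1, s2}, keep only states in Sat with every successor in Z. Already a fixed point.
Sat(AG (EG A[recv U (req ∧ ¬recv)])) = {s1, s2}

{s1, s2}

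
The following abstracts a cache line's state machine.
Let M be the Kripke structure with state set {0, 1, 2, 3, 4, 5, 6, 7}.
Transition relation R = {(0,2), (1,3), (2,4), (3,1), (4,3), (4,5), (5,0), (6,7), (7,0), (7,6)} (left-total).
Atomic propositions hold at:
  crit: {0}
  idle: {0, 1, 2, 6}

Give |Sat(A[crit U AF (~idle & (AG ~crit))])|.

2

Sat(~idle) = {3, 4, 5, 7}
Sat(~crit) = {1, 2, 3, 4, 5, 6, 7}
AG ~crit: greatest fixpoint, start Z0 = {1, 2, 3, 4, 5, 6, 7}, keep only states in Sat with every successor in Z. Z1 = {1, 2, 3, 4, 6}; Z2 = {1, 2, 3}; Z3 = {1, 3}; fixed.
Sat(AG ~crit) = {1, 3}
Sat(~idle & (AG ~crit)) = {3}
AF (~idle & (AG ~crit)): least fixpoint, start Z0 = {3}, add states with every successor in Z. Z1 = {1, 3}; fixed.
Sat(AF (~idle & (AG ~crit))) = {1, 3}
A[crit U AF (~idle & (AG ~crit))]: least fixpoint, start Z0 = Sat(AF (~idle & (AG ~crit))) = {1, 3}, add states in Sat(crit) with every successor in Z. Already a fixed point.
Sat(A[crit U AF (~idle & (AG ~crit))]) = {1, 3}
|Sat(A[crit U AF (~idle & (AG ~crit))])| = |{1, 3}| = 2.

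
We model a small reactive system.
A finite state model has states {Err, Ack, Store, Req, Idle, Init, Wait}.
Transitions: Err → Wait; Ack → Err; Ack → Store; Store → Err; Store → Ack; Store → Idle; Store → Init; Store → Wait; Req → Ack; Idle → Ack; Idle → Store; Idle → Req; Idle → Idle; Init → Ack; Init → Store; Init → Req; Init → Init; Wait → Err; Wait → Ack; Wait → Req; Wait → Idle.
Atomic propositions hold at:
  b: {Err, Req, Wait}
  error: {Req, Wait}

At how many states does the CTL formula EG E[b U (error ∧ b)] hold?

Sat(error ∧ b) = {Req, Wait}
E[b U (error ∧ b)]: least fixpoint, start Z0 = Sat((error ∧ b)) = {Req, Wait}, add states in Sat(b) with some successor in Z. Z1 = {Err, Req, Wait}; fixed.
Sat(E[b U (error ∧ b)]) = {Err, Req, Wait}
EG E[b U (error ∧ b)]: greatest fixpoint, start Z0 = {Err, Req, Wait}, keep only states in Sat with some successor in Z. Z1 = {Err, Wait}; fixed.
Sat(EG E[b U (error ∧ b)]) = {Err, Wait}
|Sat(EG E[b U (error ∧ b)])| = |{Err, Wait}| = 2.

2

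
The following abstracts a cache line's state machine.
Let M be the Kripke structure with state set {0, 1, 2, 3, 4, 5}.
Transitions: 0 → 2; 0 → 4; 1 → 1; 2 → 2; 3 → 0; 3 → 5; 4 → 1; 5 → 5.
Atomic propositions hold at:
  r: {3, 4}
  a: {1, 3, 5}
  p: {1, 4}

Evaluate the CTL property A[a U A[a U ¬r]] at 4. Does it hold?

Sat(¬r) = {0, 1, 2, 5}
A[a U ¬r]: least fixpoint, start Z0 = Sat(¬r) = {0, 1, 2, 5}, add states in Sat(a) with every successor in Z. Z1 = {0, 1, 2, 3, 5}; fixed.
Sat(A[a U ¬r]) = {0, 1, 2, 3, 5}
A[a U A[a U ¬r]]: least fixpoint, start Z0 = Sat(A[a U ¬r]) = {0, 1, 2, 3, 5}, add states in Sat(a) with every successor in Z. Already a fixed point.
Sat(A[a U A[a U ¬r]]) = {0, 1, 2, 3, 5}
4 ∉ Sat(A[a U A[a U ¬r]]) = {0, 1, 2, 3, 5}, so the formula does not hold at 4.

No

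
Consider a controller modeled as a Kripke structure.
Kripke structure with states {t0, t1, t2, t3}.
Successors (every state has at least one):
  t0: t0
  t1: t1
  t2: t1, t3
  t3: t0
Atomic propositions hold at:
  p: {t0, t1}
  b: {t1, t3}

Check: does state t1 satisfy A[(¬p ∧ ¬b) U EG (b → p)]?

Sat(¬p) = {t2, t3}
Sat(¬b) = {t0, t2}
Sat(¬p ∧ ¬b) = {t2}
Sat(b → p) = {t0, t1, t2}
EG (b → p): greatest fixpoint, start Z0 = {t0, t1, t2}, keep only states in Sat with some successor in Z. Already a fixed point.
Sat(EG (b → p)) = {t0, t1, t2}
A[(¬p ∧ ¬b) U EG (b → p)]: least fixpoint, start Z0 = Sat(EG (b → p)) = {t0, t1, t2}, add states in Sat(¬p ∧ ¬b) with every successor in Z. Already a fixed point.
Sat(A[(¬p ∧ ¬b) U EG (b → p)]) = {t0, t1, t2}
t1 ∈ Sat(A[(¬p ∧ ¬b) U EG (b → p)]) = {t0, t1, t2}, so the formula holds at t1.

Yes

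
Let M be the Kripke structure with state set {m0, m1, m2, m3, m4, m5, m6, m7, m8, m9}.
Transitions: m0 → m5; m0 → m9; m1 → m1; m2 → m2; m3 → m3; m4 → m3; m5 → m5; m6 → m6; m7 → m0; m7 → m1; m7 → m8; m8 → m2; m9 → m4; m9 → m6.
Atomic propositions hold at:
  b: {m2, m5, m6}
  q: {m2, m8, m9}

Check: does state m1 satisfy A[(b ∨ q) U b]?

Sat(b ∨ q) = {m2, m5, m6, m8, m9}
A[(b ∨ q) U b]: least fixpoint, start Z0 = Sat(b) = {m2, m5, m6}, add states in Sat(b ∨ q) with every successor in Z. Z1 = {m2, m5, m6, m8}; fixed.
Sat(A[(b ∨ q) U b]) = {m2, m5, m6, m8}
m1 ∉ Sat(A[(b ∨ q) U b]) = {m2, m5, m6, m8}, so the formula does not hold at m1.

No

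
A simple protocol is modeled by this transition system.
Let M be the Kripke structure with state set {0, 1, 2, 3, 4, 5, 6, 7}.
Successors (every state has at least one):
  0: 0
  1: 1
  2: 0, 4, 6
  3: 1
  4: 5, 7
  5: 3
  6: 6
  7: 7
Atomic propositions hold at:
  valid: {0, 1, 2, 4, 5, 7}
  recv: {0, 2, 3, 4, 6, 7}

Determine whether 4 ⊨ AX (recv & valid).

No

Sat(recv & valid) = {0, 2, 4, 7}
Sat(AX (recv & valid)) = {s : every successor in {0, 2, 4, 7}} = {0, 7}
4 ∉ Sat(AX (recv & valid)) = {0, 7}, so the formula does not hold at 4.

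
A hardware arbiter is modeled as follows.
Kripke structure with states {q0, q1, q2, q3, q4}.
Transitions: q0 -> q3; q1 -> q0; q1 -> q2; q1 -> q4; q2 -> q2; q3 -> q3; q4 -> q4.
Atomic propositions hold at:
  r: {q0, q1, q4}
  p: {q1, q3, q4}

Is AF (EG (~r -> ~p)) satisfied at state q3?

No

Sat(~r) = {q2, q3}
Sat(~p) = {q0, q2}
Sat(~r -> ~p) = {q0, q1, q2, q4}
EG (~r -> ~p): greatest fixpoint, start Z0 = {q0, q1, q2, q4}, keep only states in Sat with some successor in Z. Z1 = {q1, q2, q4}; fixed.
Sat(EG (~r -> ~p)) = {q1, q2, q4}
AF (EG (~r -> ~p)): least fixpoint, start Z0 = {q1, q2, q4}, add states with every successor in Z. Already a fixed point.
Sat(AF (EG (~r -> ~p))) = {q1, q2, q4}
q3 ∉ Sat(AF (EG (~r -> ~p))) = {q1, q2, q4}, so the formula does not hold at q3.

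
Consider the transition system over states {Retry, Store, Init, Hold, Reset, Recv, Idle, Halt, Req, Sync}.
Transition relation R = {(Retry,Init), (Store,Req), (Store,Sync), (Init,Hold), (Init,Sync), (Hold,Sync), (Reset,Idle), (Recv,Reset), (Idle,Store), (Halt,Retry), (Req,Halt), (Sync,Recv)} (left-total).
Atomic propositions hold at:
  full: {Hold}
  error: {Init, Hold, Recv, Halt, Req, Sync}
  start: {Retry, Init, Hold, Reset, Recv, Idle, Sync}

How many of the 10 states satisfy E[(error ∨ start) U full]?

5

Sat(error ∨ start) = {Retry, Init, Hold, Reset, Recv, Idle, Halt, Req, Sync}
E[(error ∨ start) U full]: least fixpoint, start Z0 = Sat(full) = {Hold}, add states in Sat(error ∨ start) with some successor in Z. Z1 = {Init, Hold}; Z2 = {Retry, Init, Hold}; Z3 = {Retry, Init, Hold, Halt}; Z4 = {Retry, Init, Hold, Halt, Req}; fixed.
Sat(E[(error ∨ start) U full]) = {Retry, Init, Hold, Halt, Req}
|Sat(E[(error ∨ start) U full])| = |{Retry, Init, Hold, Halt, Req}| = 5.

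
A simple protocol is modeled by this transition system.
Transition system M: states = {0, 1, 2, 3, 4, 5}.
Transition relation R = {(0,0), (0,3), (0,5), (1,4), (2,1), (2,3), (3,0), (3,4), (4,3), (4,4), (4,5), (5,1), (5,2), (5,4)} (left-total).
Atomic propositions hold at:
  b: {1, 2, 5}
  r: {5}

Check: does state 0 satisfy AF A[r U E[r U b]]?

E[r U b]: least fixpoint, start Z0 = Sat(b) = {1, 2, 5}, add states in Sat(r) with some successor in Z. Already a fixed point.
Sat(E[r U b]) = {1, 2, 5}
A[r U E[r U b]]: least fixpoint, start Z0 = Sat(E[r U b]) = {1, 2, 5}, add states in Sat(r) with every successor in Z. Already a fixed point.
Sat(A[r U E[r U b]]) = {1, 2, 5}
AF A[r U E[r U b]]: least fixpoint, start Z0 = {1, 2, 5}, add states with every successor in Z. Already a fixed point.
Sat(AF A[r U E[r U b]]) = {1, 2, 5}
0 ∉ Sat(AF A[r U E[r U b]]) = {1, 2, 5}, so the formula does not hold at 0.

No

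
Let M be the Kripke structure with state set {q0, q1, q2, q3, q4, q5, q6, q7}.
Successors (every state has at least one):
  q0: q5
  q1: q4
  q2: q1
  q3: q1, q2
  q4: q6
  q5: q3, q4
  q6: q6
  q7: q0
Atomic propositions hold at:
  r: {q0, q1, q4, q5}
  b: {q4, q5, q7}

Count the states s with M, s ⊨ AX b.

Sat(AX b) = {s : every successor in {q4, q5, q7}} = {q0, q1}
|Sat(AX b)| = |{q0, q1}| = 2.

2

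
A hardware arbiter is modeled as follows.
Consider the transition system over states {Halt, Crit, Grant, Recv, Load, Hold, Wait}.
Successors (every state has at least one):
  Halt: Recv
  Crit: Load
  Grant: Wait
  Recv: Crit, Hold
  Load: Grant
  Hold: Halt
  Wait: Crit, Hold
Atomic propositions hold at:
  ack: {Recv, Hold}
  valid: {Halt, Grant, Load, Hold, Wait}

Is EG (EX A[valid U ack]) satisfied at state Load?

No

A[valid U ack]: least fixpoint, start Z0 = Sat(ack) = {Recv, Hold}, add states in Sat(valid) with every successor in Z. Z1 = {Halt, Recv, Hold}; fixed.
Sat(A[valid U ack]) = {Halt, Recv, Hold}
Sat(EX A[valid U ack]) = {s : some successor in {Halt, Recv, Hold}} = {Halt, Recv, Hold, Wait}
EG (EX A[valid U ack]): greatest fixpoint, start Z0 = {Halt, Recv, Hold, Wait}, keep only states in Sat with some successor in Z. Already a fixed point.
Sat(EG (EX A[valid U ack])) = {Halt, Recv, Hold, Wait}
Load ∉ Sat(EG (EX A[valid U ack])) = {Halt, Recv, Hold, Wait}, so the formula does not hold at Load.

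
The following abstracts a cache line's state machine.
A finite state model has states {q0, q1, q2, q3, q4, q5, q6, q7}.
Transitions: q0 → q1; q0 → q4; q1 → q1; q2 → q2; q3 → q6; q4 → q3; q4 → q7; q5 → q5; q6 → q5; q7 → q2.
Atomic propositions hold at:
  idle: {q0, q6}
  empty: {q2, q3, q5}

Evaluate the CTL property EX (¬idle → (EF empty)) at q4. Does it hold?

Sat(¬idle) = {q1, q2, q3, q4, q5, q7}
EF empty: least fixpoint, start Z0 = {q2, q3, q5}, add states with some successor in Z. Z1 = {q2, q3, q4, q5, q6, q7}; Z2 = {q0, q2, q3, q4, q5, q6, q7}; fixed.
Sat(EF empty) = {q0, q2, q3, q4, q5, q6, q7}
Sat(¬idle → (EF empty)) = {q0, q2, q3, q4, q5, q6, q7}
Sat(EX (¬idle → (EF empty))) = {s : some successor in {q0, q2, q3, q4, q5, q6, q7}} = {q0, q2, q3, q4, q5, q6, q7}
q4 ∈ Sat(EX (¬idle → (EF empty))) = {q0, q2, q3, q4, q5, q6, q7}, so the formula holds at q4.

Yes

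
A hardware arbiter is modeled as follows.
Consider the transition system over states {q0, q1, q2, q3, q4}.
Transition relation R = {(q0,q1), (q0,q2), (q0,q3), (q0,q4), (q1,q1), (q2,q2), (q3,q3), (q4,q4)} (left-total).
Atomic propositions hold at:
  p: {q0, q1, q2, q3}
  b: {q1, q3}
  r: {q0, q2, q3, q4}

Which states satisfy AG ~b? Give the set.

Sat(~b) = {q0, q2, q4}
AG ~b: greatest fixpoint, start Z0 = {q0, q2, q4}, keep only states in Sat with every successor in Z. Z1 = {q2, q4}; fixed.
Sat(AG ~b) = {q2, q4}

{q2, q4}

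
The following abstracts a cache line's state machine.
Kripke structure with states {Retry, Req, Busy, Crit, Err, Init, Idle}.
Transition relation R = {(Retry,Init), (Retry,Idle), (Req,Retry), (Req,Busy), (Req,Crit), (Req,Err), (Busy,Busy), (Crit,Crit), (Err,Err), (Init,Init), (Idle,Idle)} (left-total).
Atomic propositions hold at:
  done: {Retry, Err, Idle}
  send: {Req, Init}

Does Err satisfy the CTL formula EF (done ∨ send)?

Yes

Sat(done ∨ send) = {Retry, Req, Err, Init, Idle}
EF (done ∨ send): least fixpoint, start Z0 = {Retry, Req, Err, Init, Idle}, add states with some successor in Z. Already a fixed point.
Sat(EF (done ∨ send)) = {Retry, Req, Err, Init, Idle}
Err ∈ Sat(EF (done ∨ send)) = {Retry, Req, Err, Init, Idle}, so the formula holds at Err.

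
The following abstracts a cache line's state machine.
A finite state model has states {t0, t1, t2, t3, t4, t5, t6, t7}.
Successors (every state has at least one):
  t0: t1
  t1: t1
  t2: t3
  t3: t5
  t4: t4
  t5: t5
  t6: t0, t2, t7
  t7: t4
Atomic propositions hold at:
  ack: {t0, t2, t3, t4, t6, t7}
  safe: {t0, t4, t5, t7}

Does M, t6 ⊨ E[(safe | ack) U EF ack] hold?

Yes

Sat(safe | ack) = {t0, t2, t3, t4, t5, t6, t7}
EF ack: least fixpoint, start Z0 = {t0, t2, t3, t4, t6, t7}, add states with some successor in Z. Already a fixed point.
Sat(EF ack) = {t0, t2, t3, t4, t6, t7}
E[(safe | ack) U EF ack]: least fixpoint, start Z0 = Sat(EF ack) = {t0, t2, t3, t4, t6, t7}, add states in Sat(safe | ack) with some successor in Z. Already a fixed point.
Sat(E[(safe | ack) U EF ack]) = {t0, t2, t3, t4, t6, t7}
t6 ∈ Sat(E[(safe | ack) U EF ack]) = {t0, t2, t3, t4, t6, t7}, so the formula holds at t6.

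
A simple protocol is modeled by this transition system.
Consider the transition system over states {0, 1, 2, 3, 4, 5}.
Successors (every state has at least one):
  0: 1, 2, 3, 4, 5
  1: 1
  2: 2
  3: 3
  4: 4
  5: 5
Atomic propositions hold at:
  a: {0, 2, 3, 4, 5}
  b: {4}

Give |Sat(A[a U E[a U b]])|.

E[a U b]: least fixpoint, start Z0 = Sat(b) = {4}, add states in Sat(a) with some successor in Z. Z1 = {0, 4}; fixed.
Sat(E[a U b]) = {0, 4}
A[a U E[a U b]]: least fixpoint, start Z0 = Sat(E[a U b]) = {0, 4}, add states in Sat(a) with every successor in Z. Already a fixed point.
Sat(A[a U E[a U b]]) = {0, 4}
|Sat(A[a U E[a U b]])| = |{0, 4}| = 2.

2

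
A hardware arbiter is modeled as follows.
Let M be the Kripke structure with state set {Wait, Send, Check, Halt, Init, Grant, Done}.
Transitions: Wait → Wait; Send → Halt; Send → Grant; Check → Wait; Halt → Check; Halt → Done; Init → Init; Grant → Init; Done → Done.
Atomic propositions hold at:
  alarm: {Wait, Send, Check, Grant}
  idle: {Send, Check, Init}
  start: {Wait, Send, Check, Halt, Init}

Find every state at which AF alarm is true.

{Wait, Send, Check, Grant}

AF alarm: least fixpoint, start Z0 = {Wait, Send, Check, Grant}, add states with every successor in Z. Already a fixed point.
Sat(AF alarm) = {Wait, Send, Check, Grant}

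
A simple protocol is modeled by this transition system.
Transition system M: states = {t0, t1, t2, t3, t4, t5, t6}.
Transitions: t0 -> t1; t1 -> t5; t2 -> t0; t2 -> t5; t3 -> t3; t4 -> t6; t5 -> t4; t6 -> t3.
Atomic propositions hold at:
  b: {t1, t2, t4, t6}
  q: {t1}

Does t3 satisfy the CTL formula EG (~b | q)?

Yes

Sat(~b) = {t0, t3, t5}
Sat(~b | q) = {t0, t1, t3, t5}
EG (~b | q): greatest fixpoint, start Z0 = {t0, t1, t3, t5}, keep only states in Sat with some successor in Z. Z1 = {t0, t1, t3}; Z2 = {t0, t3}; Z3 = {t3}; fixed.
Sat(EG (~b | q)) = {t3}
t3 ∈ Sat(EG (~b | q)) = {t3}, so the formula holds at t3.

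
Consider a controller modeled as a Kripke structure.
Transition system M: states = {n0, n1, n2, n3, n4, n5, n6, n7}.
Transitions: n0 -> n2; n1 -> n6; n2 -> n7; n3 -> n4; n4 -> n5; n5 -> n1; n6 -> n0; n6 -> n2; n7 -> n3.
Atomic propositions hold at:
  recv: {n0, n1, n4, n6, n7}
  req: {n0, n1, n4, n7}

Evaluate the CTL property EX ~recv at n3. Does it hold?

No

Sat(~recv) = {n2, n3, n5}
Sat(EX ~recv) = {s : some successor in {n2, n3, n5}} = {n0, n4, n6, n7}
n3 ∉ Sat(EX ~recv) = {n0, n4, n6, n7}, so the formula does not hold at n3.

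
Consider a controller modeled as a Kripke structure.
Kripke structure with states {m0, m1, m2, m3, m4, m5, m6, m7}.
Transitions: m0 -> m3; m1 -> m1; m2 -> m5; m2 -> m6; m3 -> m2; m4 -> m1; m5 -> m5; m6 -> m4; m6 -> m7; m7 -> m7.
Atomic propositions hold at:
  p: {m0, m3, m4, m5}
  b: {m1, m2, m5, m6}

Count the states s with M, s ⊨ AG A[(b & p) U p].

Sat(b & p) = {m5}
A[(b & p) U p]: least fixpoint, start Z0 = Sat(p) = {m0, m3, m4, m5}, add states in Sat(b & p) with every successor in Z. Already a fixed point.
Sat(A[(b & p) U p]) = {m0, m3, m4, m5}
AG A[(b & p) U p]: greatest fixpoint, start Z0 = {m0, m3, m4, m5}, keep only states in Sat with every successor in Z. Z1 = {m0, m5}; Z2 = {m5}; fixed.
Sat(AG A[(b & p) U p]) = {m5}
|Sat(AG A[(b & p) U p])| = |{m5}| = 1.

1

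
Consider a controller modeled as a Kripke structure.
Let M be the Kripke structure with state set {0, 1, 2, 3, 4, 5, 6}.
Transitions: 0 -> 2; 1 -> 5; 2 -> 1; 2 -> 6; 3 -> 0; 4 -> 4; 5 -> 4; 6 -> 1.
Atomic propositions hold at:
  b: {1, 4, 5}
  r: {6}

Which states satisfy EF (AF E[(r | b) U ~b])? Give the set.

Sat(r | b) = {1, 4, 5, 6}
Sat(~b) = {0, 2, 3, 6}
E[(r | b) U ~b]: least fixpoint, start Z0 = Sat(~b) = {0, 2, 3, 6}, add states in Sat(r | b) with some successor in Z. Already a fixed point.
Sat(E[(r | b) U ~b]) = {0, 2, 3, 6}
AF E[(r | b) U ~b]: least fixpoint, start Z0 = {0, 2, 3, 6}, add states with every successor in Z. Already a fixed point.
Sat(AF E[(r | b) U ~b]) = {0, 2, 3, 6}
EF (AF E[(r | b) U ~b]): least fixpoint, start Z0 = {0, 2, 3, 6}, add states with some successor in Z. Already a fixed point.
Sat(EF (AF E[(r | b) U ~b])) = {0, 2, 3, 6}

{0, 2, 3, 6}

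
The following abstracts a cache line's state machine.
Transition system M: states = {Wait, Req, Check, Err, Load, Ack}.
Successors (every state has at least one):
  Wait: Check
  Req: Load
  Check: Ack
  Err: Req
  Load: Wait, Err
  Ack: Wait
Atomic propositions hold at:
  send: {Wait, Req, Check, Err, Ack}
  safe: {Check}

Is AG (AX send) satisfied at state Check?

Yes

Sat(AX send) = {s : every successor in {Wait, Req, Check, Err, Ack}} = {Wait, Check, Err, Load, Ack}
AG (AX send): greatest fixpoint, start Z0 = {Wait, Check, Err, Load, Ack}, keep only states in Sat with every successor in Z. Z1 = {Wait, Check, Load, Ack}; Z2 = {Wait, Check, Ack}; fixed.
Sat(AG (AX send)) = {Wait, Check, Ack}
Check ∈ Sat(AG (AX send)) = {Wait, Check, Ack}, so the formula holds at Check.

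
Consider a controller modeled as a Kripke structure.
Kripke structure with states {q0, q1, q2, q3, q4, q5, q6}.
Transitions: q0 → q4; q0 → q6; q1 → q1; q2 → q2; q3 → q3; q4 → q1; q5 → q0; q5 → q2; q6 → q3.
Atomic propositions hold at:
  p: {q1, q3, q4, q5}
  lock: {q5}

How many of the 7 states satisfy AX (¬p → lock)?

Sat(¬p) = {q0, q2, q6}
Sat(¬p → lock) = {q1, q3, q4, q5}
Sat(AX (¬p → lock)) = {s : every successor in {q1, q3, q4, q5}} = {q1, q3, q4, q6}
|Sat(AX (¬p → lock))| = |{q1, q3, q4, q6}| = 4.

4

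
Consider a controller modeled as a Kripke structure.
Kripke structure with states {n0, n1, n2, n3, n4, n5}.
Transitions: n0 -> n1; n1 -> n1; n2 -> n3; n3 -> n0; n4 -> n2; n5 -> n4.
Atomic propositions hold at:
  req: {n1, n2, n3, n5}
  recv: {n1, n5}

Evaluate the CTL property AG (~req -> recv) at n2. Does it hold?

No

Sat(~req) = {n0, n4}
Sat(~req -> recv) = {n1, n2, n3, n5}
AG (~req -> recv): greatest fixpoint, start Z0 = {n1, n2, n3, n5}, keep only states in Sat with every successor in Z. Z1 = {n1, n2}; Z2 = {n1}; fixed.
Sat(AG (~req -> recv)) = {n1}
n2 ∉ Sat(AG (~req -> recv)) = {n1}, so the formula does not hold at n2.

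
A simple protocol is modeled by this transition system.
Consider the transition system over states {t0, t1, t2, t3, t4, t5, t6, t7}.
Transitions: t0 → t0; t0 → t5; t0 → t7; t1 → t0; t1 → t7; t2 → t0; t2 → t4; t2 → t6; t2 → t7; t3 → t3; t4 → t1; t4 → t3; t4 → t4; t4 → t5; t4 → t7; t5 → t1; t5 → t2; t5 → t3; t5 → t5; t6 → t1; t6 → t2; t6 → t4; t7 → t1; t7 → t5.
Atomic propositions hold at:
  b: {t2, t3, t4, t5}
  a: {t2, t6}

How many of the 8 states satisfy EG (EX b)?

7

Sat(EX b) = {s : some successor in {t2, t3, t4, t5}} = {t0, t2, t3, t4, t5, t6, t7}
EG (EX b): greatest fixpoint, start Z0 = {t0, t2, t3, t4, t5, t6, t7}, keep only states in Sat with some successor in Z. Already a fixed point.
Sat(EG (EX b)) = {t0, t2, t3, t4, t5, t6, t7}
|Sat(EG (EX b))| = |{t0, t2, t3, t4, t5, t6, t7}| = 7.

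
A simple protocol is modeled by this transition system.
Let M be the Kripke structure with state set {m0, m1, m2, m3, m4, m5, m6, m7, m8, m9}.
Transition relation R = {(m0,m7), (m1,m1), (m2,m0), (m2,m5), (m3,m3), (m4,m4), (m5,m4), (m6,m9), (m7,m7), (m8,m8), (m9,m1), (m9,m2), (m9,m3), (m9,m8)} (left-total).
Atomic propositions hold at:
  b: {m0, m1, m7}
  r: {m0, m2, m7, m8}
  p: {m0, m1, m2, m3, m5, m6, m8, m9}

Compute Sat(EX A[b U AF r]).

{m0, m2, m7, m8, m9}

AF r: least fixpoint, start Z0 = {m0, m2, m7, m8}, add states with every successor in Z. Already a fixed point.
Sat(AF r) = {m0, m2, m7, m8}
A[b U AF r]: least fixpoint, start Z0 = Sat(AF r) = {m0, m2, m7, m8}, add states in Sat(b) with every successor in Z. Already a fixed point.
Sat(A[b U AF r]) = {m0, m2, m7, m8}
Sat(EX A[b U AF r]) = {s : some successor in {m0, m2, m7, m8}} = {m0, m2, m7, m8, m9}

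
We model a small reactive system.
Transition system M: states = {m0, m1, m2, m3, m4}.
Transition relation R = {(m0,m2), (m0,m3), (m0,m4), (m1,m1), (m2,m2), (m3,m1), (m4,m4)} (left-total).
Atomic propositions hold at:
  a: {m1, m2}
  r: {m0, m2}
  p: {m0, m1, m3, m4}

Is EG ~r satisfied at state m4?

Yes

Sat(~r) = {m1, m3, m4}
EG ~r: greatest fixpoint, start Z0 = {m1, m3, m4}, keep only states in Sat with some successor in Z. Already a fixed point.
Sat(EG ~r) = {m1, m3, m4}
m4 ∈ Sat(EG ~r) = {m1, m3, m4}, so the formula holds at m4.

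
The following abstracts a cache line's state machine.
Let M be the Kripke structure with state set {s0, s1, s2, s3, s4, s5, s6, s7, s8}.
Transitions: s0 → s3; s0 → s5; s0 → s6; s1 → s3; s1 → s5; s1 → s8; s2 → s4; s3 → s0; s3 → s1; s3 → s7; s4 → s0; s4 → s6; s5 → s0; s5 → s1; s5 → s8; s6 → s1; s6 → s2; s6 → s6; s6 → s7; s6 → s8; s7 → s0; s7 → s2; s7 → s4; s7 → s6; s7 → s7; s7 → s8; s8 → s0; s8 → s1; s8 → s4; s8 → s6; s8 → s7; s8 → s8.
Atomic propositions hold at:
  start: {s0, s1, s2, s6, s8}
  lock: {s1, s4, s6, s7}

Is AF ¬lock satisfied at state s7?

Sat(¬lock) = {s0, s2, s3, s5, s8}
AF ¬lock: least fixpoint, start Z0 = {s0, s2, s3, s5, s8}, add states with every successor in Z. Z1 = {s0, s1, s2, s3, s5, s8}; fixed.
Sat(AF ¬lock) = {s0, s1, s2, s3, s5, s8}
s7 ∉ Sat(AF ¬lock) = {s0, s1, s2, s3, s5, s8}, so the formula does not hold at s7.

No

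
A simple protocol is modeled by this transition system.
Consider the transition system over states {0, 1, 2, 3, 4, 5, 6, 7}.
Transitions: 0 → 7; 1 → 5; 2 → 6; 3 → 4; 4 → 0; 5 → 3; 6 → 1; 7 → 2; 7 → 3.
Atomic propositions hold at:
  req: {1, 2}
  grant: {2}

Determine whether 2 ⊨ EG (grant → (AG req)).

No

AG req: greatest fixpoint, start Z0 = {1, 2}, keep only states in Sat with every successor in Z. Z1 = ∅; fixed.
Sat(AG req) = ∅
Sat(grant → (AG req)) = {0, 1, 3, 4, 5, 6, 7}
EG (grant → (AG req)): greatest fixpoint, start Z0 = {0, 1, 3, 4, 5, 6, 7}, keep only states in Sat with some successor in Z. Already a fixed point.
Sat(EG (grant → (AG req))) = {0, 1, 3, 4, 5, 6, 7}
2 ∉ Sat(EG (grant → (AG req))) = {0, 1, 3, 4, 5, 6, 7}, so the formula does not hold at 2.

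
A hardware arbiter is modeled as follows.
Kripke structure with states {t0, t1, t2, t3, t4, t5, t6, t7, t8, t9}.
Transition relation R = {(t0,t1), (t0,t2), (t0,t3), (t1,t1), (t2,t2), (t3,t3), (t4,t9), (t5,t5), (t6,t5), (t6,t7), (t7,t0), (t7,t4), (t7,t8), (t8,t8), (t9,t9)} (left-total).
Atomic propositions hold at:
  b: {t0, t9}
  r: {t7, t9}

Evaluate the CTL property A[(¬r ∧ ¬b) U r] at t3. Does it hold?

No

Sat(¬r) = {t0, t1, t2, t3, t4, t5, t6, t8}
Sat(¬b) = {t1, t2, t3, t4, t5, t6, t7, t8}
Sat(¬r ∧ ¬b) = {t1, t2, t3, t4, t5, t6, t8}
A[(¬r ∧ ¬b) U r]: least fixpoint, start Z0 = Sat(r) = {t7, t9}, add states in Sat(¬r ∧ ¬b) with every successor in Z. Z1 = {t4, t7, t9}; fixed.
Sat(A[(¬r ∧ ¬b) U r]) = {t4, t7, t9}
t3 ∉ Sat(A[(¬r ∧ ¬b) U r]) = {t4, t7, t9}, so the formula does not hold at t3.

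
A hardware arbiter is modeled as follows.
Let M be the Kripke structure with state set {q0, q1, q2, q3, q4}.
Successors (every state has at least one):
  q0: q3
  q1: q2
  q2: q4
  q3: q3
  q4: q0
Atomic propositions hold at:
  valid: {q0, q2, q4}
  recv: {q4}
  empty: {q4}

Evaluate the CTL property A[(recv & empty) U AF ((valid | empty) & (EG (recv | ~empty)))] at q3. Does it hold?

Sat(recv & empty) = {q4}
Sat(valid | empty) = {q0, q2, q4}
Sat(~empty) = {q0, q1, q2, q3}
Sat(recv | ~empty) = {q0, q1, q2, q3, q4}
EG (recv | ~empty): greatest fixpoint, start Z0 = {q0, q1, q2, q3, q4}, keep only states in Sat with some successor in Z. Already a fixed point.
Sat(EG (recv | ~empty)) = {q0, q1, q2, q3, q4}
Sat((valid | empty) & (EG (recv | ~empty))) = {q0, q2, q4}
AF ((valid | empty) & (EG (recv | ~empty))): least fixpoint, start Z0 = {q0, q2, q4}, add states with every successor in Z. Z1 = {q0, q1, q2, q4}; fixed.
Sat(AF ((valid | empty) & (EG (recv | ~empty)))) = {q0, q1, q2, q4}
A[(recv & empty) U AF ((valid | empty) & (EG (recv | ~empty)))]: least fixpoint, start Z0 = Sat(AF ((valid | empty) & (EG (recv | ~empty)))) = {q0, q1, q2, q4}, add states in Sat(recv & empty) with every successor in Z. Already a fixed point.
Sat(A[(recv & empty) U AF ((valid | empty) & (EG (recv | ~empty)))]) = {q0, q1, q2, q4}
q3 ∉ Sat(A[(recv & empty) U AF ((valid | empty) & (EG (recv | ~empty)))]) = {q0, q1, q2, q4}, so the formula does not hold at q3.

No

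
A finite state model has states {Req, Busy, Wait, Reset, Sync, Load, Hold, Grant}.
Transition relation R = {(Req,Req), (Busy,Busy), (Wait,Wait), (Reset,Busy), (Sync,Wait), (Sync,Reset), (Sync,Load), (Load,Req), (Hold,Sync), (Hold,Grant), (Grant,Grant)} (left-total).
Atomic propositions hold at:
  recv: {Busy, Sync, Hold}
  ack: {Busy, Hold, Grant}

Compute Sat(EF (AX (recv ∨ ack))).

{Busy, Reset, Sync, Hold, Grant}

Sat(recv ∨ ack) = {Busy, Sync, Hold, Grant}
Sat(AX (recv ∨ ack)) = {s : every successor in {Busy, Sync, Hold, Grant}} = {Busy, Reset, Hold, Grant}
EF (AX (recv ∨ ack)): least fixpoint, start Z0 = {Busy, Reset, Hold, Grant}, add states with some successor in Z. Z1 = {Busy, Reset, Sync, Hold, Grant}; fixed.
Sat(EF (AX (recv ∨ ack))) = {Busy, Reset, Sync, Hold, Grant}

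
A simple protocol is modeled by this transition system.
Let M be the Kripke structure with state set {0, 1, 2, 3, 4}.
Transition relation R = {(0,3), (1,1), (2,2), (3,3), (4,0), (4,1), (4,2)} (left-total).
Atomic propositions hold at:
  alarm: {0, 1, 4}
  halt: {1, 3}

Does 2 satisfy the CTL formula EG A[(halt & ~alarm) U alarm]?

No

Sat(~alarm) = {2, 3}
Sat(halt & ~alarm) = {3}
A[(halt & ~alarm) U alarm]: least fixpoint, start Z0 = Sat(alarm) = {0, 1, 4}, add states in Sat(halt & ~alarm) with every successor in Z. Already a fixed point.
Sat(A[(halt & ~alarm) U alarm]) = {0, 1, 4}
EG A[(halt & ~alarm) U alarm]: greatest fixpoint, start Z0 = {0, 1, 4}, keep only states in Sat with some successor in Z. Z1 = {1, 4}; fixed.
Sat(EG A[(halt & ~alarm) U alarm]) = {1, 4}
2 ∉ Sat(EG A[(halt & ~alarm) U alarm]) = {1, 4}, so the formula does not hold at 2.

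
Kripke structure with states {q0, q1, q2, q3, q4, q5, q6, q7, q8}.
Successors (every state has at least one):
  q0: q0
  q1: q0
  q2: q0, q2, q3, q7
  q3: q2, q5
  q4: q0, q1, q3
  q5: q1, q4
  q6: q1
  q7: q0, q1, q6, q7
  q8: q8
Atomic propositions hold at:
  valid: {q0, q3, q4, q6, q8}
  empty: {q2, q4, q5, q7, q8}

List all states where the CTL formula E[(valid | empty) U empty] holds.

Sat(valid | empty) = {q0, q2, q3, q4, q5, q6, q7, q8}
E[(valid | empty) U empty]: least fixpoint, start Z0 = Sat(empty) = {q2, q4, q5, q7, q8}, add states in Sat(valid | empty) with some successor in Z. Z1 = {q2, q3, q4, q5, q7, q8}; fixed.
Sat(E[(valid | empty) U empty]) = {q2, q3, q4, q5, q7, q8}

{q2, q3, q4, q5, q7, q8}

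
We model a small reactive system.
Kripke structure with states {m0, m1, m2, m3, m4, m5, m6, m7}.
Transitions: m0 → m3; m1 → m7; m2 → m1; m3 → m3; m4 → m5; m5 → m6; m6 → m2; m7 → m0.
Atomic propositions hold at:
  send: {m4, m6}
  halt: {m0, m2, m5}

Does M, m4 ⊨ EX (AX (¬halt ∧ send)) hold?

Sat(¬halt) = {m1, m3, m4, m6, m7}
Sat(¬halt ∧ send) = {m4, m6}
Sat(AX (¬halt ∧ send)) = {s : every successor in {m4, m6}} = {m5}
Sat(EX (AX (¬halt ∧ send))) = {s : some successor in {m5}} = {m4}
m4 ∈ Sat(EX (AX (¬halt ∧ send))) = {m4}, so the formula holds at m4.

Yes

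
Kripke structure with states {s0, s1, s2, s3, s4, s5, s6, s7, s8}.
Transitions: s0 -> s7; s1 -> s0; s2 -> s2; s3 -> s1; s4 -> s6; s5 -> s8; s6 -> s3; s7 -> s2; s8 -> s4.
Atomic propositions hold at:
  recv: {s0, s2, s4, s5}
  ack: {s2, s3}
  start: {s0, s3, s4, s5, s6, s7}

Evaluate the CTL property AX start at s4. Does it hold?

Yes

Sat(AX start) = {s : every successor in {s0, s3, s4, s5, s6, s7}} = {s0, s1, s4, s6, s8}
s4 ∈ Sat(AX start) = {s0, s1, s4, s6, s8}, so the formula holds at s4.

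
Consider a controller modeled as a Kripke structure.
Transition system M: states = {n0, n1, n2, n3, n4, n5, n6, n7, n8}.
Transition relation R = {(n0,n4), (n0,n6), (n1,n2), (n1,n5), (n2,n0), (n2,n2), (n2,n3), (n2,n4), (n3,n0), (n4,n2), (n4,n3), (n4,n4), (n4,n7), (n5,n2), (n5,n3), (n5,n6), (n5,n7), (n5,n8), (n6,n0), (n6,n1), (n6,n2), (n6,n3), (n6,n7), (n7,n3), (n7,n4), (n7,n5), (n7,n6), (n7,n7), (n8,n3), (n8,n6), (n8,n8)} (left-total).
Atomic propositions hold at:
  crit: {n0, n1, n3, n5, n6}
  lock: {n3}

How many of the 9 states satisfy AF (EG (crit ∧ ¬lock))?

5

Sat(¬lock) = {n0, n1, n2, n4, n5, n6, n7, n8}
Sat(crit ∧ ¬lock) = {n0, n1, n5, n6}
EG (crit ∧ ¬lock): greatest fixpoint, start Z0 = {n0, n1, n5, n6}, keep only states in Sat with some successor in Z. Already a fixed point.
Sat(EG (crit ∧ ¬lock)) = {n0, n1, n5, n6}
AF (EG (crit ∧ ¬lock)): least fixpoint, start Z0 = {n0, n1, n5, n6}, add states with every successor in Z. Z1 = {n0, n1, n3, n5, n6}; fixed.
Sat(AF (EG (crit ∧ ¬lock))) = {n0, n1, n3, n5, n6}
|Sat(AF (EG (crit ∧ ¬lock)))| = |{n0, n1, n3, n5, n6}| = 5.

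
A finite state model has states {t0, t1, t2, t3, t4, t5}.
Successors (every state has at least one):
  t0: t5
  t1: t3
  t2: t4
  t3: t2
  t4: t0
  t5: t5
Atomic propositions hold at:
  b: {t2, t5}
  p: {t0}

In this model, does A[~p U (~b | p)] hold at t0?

Yes

Sat(~p) = {t1, t2, t3, t4, t5}
Sat(~b) = {t0, t1, t3, t4}
Sat(~b | p) = {t0, t1, t3, t4}
A[~p U (~b | p)]: least fixpoint, start Z0 = Sat((~b | p)) = {t0, t1, t3, t4}, add states in Sat(~p) with every successor in Z. Z1 = {t0, t1, t2, t3, t4}; fixed.
Sat(A[~p U (~b | p)]) = {t0, t1, t2, t3, t4}
t0 ∈ Sat(A[~p U (~b | p)]) = {t0, t1, t2, t3, t4}, so the formula holds at t0.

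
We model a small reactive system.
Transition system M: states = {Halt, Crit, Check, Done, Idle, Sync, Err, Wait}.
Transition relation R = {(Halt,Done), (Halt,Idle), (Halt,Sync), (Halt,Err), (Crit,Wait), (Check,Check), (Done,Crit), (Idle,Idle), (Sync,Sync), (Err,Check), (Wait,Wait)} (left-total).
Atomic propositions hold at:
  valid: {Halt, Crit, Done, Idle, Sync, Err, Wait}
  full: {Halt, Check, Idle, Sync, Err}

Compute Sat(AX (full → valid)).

{Halt, Crit, Done, Idle, Sync, Wait}

Sat(full → valid) = {Halt, Crit, Done, Idle, Sync, Err, Wait}
Sat(AX (full → valid)) = {s : every successor in {Halt, Crit, Done, Idle, Sync, Err, Wait}} = {Halt, Crit, Done, Idle, Sync, Wait}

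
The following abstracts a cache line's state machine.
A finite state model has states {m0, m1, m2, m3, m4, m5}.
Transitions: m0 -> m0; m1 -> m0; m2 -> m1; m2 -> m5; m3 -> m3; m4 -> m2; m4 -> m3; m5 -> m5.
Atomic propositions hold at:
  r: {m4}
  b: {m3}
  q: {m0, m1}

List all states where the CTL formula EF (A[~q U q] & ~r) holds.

{m0, m1, m2, m4}

Sat(~q) = {m2, m3, m4, m5}
A[~q U q]: least fixpoint, start Z0 = Sat(q) = {m0, m1}, add states in Sat(~q) with every successor in Z. Already a fixed point.
Sat(A[~q U q]) = {m0, m1}
Sat(~r) = {m0, m1, m2, m3, m5}
Sat(A[~q U q] & ~r) = {m0, m1}
EF (A[~q U q] & ~r): least fixpoint, start Z0 = {m0, m1}, add states with some successor in Z. Z1 = {m0, m1, m2}; Z2 = {m0, m1, m2, m4}; fixed.
Sat(EF (A[~q U q] & ~r)) = {m0, m1, m2, m4}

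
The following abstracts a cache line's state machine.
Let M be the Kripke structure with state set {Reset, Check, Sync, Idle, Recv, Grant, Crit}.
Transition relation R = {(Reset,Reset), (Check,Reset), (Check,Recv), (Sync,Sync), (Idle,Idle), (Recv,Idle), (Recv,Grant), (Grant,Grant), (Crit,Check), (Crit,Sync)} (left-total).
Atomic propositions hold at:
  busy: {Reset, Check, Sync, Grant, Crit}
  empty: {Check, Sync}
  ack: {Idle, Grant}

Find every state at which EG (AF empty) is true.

{Sync, Crit}

AF empty: least fixpoint, start Z0 = {Check, Sync}, add states with every successor in Z. Z1 = {Check, Sync, Crit}; fixed.
Sat(AF empty) = {Check, Sync, Crit}
EG (AF empty): greatest fixpoint, start Z0 = {Check, Sync, Crit}, keep only states in Sat with some successor in Z. Z1 = {Sync, Crit}; fixed.
Sat(EG (AF empty)) = {Sync, Crit}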